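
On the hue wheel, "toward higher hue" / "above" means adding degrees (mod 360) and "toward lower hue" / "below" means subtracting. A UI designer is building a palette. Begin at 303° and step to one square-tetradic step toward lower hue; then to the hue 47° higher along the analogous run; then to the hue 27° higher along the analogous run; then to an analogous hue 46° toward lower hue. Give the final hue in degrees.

241°

−90° (square ↓): 303 − 90 = 213°
+47° (analog 47° ↑): 213 + 47 = 260°
+27° (analog 27° ↑): 260 + 27 = 287°
−46° (analog 46° ↓): 287 − 46 = 241°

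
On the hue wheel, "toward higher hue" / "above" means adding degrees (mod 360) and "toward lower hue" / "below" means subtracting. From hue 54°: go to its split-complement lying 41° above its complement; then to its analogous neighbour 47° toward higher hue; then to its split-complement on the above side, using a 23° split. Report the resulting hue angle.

165°

+221° (split-comp 41° ↑): 54 + 221 = 275°
+47° (analog 47° ↑): 275 + 47 = 322°
+203° (split-comp 23° ↑): 322 + 203 = 525 → 525 − 360 = 165°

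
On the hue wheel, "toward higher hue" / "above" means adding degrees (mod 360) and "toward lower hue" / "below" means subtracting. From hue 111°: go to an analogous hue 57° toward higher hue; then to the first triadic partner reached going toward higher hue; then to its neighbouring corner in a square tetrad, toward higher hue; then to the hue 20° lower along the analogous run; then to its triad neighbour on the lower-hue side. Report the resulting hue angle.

analog 57° ↑ +57°: 111 + 57 = 168°
triadic ↑ +120°: 168 + 120 = 288°
square ↑ +90°: 288 + 90 = 378 → 378 − 360 = 18°
analog 20° ↓ −20°: 18 − 20 = -2 → -2 + 360 = 358°
triadic ↓ −120°: 358 − 120 = 238°

238°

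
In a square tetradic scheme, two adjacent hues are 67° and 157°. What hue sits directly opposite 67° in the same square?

247°

A square tetradic scheme places four hues 90° apart; opposite corners are 180° apart.
67 + 180 = 247°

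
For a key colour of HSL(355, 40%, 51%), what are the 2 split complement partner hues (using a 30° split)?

Split-complementary hues sit 30° either side of the complement.
Complement of 355°: 355 + 180 = 535 → 535 − 360 = 175°
175 − 30 = 145°
175 + 30 = 205°

145° and 205°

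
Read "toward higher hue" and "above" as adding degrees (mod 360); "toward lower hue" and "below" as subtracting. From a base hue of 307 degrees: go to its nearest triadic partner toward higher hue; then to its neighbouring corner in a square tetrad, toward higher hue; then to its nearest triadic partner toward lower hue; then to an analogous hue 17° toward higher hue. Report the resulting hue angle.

triadic ↑ +120°: 307 + 120 = 427 → 427 − 360 = 67°
square ↑ +90°: 67 + 90 = 157°
triadic ↓ −120°: 157 − 120 = 37°
analog 17° ↑ +17°: 37 + 17 = 54°

54°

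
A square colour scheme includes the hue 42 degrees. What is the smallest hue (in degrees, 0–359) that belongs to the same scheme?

42°

A square tetradic scheme places four hues every 90°.
The full set through 42° is {42°, 132°, 222°, 312°}.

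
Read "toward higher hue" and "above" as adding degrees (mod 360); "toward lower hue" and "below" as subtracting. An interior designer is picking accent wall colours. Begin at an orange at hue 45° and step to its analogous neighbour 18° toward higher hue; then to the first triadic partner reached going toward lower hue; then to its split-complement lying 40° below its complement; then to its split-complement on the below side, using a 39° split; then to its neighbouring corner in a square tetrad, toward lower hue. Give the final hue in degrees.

134°

45 + 18 = 63°   (analog 18° ↑)
63 − 120 = -57 → -57 + 360 = 303°   (triadic ↓)
303 + 140 = 443 → 443 − 360 = 83°   (split-comp 40° ↓)
83 + 141 = 224°   (split-comp 39° ↓)
224 − 90 = 134°   (square ↓)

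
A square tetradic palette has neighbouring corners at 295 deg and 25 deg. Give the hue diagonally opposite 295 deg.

115°

A square tetradic scheme places four hues 90° apart; opposite corners are 180° apart.
295 + 180 = 475 → 475 − 360 = 115°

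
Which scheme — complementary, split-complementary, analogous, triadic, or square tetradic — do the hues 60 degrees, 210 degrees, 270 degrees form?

Sort the hues: 60°, 210°, 270°.
Successive gaps around the wheel: 150°, 60°, 150°.
Two 150° gaps and one 60° gap — a base hue opposite a pair of accents 30° either side of its complement — is the split-complementary pattern.

split-complementary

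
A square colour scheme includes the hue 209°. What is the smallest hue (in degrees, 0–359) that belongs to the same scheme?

29°

A square tetradic scheme places four hues every 90°.
The full set through 209° is {29°, 119°, 209°, 299°}.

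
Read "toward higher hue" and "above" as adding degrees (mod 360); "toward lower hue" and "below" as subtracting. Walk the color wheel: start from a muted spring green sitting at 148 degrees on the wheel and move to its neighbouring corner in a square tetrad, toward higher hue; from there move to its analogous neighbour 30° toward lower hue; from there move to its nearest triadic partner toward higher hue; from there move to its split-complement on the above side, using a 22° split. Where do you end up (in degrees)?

170°

+90° (square ↑): 148 + 90 = 238°
−30° (analog 30° ↓): 238 − 30 = 208°
+120° (triadic ↑): 208 + 120 = 328°
+202° (split-comp 22° ↑): 328 + 202 = 530 → 530 − 360 = 170°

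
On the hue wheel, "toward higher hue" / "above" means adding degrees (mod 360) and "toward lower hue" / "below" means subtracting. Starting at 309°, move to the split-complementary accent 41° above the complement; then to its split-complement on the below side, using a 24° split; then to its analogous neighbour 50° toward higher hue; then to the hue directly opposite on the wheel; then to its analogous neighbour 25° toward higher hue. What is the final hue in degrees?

309 + 221 = 530 → 530 − 360 = 170°   (split-comp 41° ↑)
170 + 156 = 326°   (split-comp 24° ↓)
326 + 50 = 376 → 376 − 360 = 16°   (analog 50° ↑)
16 + 180 = 196°   (complement)
196 + 25 = 221°   (analog 25° ↑)

221°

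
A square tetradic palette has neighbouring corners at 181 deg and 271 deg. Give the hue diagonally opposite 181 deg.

A square tetradic scheme places four hues 90° apart; opposite corners are 180° apart.
181 + 180 = 361 → 361 − 360 = 1°

1°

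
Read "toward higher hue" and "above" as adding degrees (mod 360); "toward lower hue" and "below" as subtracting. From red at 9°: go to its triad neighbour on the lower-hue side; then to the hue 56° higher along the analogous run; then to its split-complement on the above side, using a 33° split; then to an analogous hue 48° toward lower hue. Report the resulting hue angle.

110°

−120° (triadic ↓): 9 − 120 = -111 → -111 + 360 = 249°
+56° (analog 56° ↑): 249 + 56 = 305°
+213° (split-comp 33° ↑): 305 + 213 = 518 → 518 − 360 = 158°
−48° (analog 48° ↓): 158 − 48 = 110°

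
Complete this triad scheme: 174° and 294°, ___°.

54°

A triad places three hues 120° apart.
The full set through 174° is {54°, 174°, 294°}.
Given {174°, 294°}, the missing hue is 54°.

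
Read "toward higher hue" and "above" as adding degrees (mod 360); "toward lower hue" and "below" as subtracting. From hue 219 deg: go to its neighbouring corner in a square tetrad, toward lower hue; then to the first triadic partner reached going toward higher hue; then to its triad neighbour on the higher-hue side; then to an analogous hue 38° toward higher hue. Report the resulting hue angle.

−90° (square ↓): 219 − 90 = 129°
+120° (triadic ↑): 129 + 120 = 249°
+120° (triadic ↑): 249 + 120 = 369 → 369 − 360 = 9°
+38° (analog 38° ↑): 9 + 38 = 47°

47°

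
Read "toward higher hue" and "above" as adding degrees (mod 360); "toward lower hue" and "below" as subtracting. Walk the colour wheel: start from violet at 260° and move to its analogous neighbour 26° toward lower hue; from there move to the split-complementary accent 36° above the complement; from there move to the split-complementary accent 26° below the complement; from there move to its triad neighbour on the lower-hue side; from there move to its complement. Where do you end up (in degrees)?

304°

260 − 26 = 234°   (analog 26° ↓)
234 + 216 = 450 → 450 − 360 = 90°   (split-comp 36° ↑)
90 + 154 = 244°   (split-comp 26° ↓)
244 − 120 = 124°   (triadic ↓)
124 + 180 = 304°   (complement)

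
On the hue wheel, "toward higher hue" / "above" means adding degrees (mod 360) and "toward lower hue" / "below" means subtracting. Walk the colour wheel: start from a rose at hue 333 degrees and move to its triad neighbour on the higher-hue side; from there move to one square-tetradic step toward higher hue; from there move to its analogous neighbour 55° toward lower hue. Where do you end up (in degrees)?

128°

333 + 120 = 453 → 453 − 360 = 93°   (triadic ↑)
93 + 90 = 183°   (square ↑)
183 − 55 = 128°   (analog 55° ↓)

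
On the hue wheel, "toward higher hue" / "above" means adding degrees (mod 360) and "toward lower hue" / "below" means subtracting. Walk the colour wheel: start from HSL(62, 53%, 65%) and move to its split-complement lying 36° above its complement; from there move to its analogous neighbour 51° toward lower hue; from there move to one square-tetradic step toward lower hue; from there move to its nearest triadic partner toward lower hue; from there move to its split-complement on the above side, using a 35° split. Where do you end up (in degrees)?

62 + 216 = 278°   (split-comp 36° ↑)
278 − 51 = 227°   (analog 51° ↓)
227 − 90 = 137°   (square ↓)
137 − 120 = 17°   (triadic ↓)
17 + 215 = 232°   (split-comp 35° ↑)

232°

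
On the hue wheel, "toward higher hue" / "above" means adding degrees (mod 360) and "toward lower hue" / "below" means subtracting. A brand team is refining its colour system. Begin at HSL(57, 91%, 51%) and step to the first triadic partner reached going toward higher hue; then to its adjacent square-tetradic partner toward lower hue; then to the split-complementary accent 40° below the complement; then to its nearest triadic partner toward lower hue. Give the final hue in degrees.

+120° (triadic ↑): 57 + 120 = 177°
−90° (square ↓): 177 − 90 = 87°
+140° (split-comp 40° ↓): 87 + 140 = 227°
−120° (triadic ↓): 227 − 120 = 107°

107°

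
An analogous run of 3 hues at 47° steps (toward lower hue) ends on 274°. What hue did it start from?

8°

2 steps of 47° (toward lower hue) give a net shift of −94°.
Start = end − shift: 274 + 94 = 368 → 368 − 360 = 8°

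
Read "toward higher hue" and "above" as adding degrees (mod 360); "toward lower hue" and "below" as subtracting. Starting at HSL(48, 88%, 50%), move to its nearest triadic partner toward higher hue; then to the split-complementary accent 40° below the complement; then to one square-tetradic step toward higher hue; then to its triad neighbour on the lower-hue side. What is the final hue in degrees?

278°

+120° (triadic ↑): 48 + 120 = 168°
+140° (split-comp 40° ↓): 168 + 140 = 308°
+90° (square ↑): 308 + 90 = 398 → 398 − 360 = 38°
−120° (triadic ↓): 38 − 120 = -82 → -82 + 360 = 278°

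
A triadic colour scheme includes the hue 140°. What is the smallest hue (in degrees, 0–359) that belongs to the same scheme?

20°

A triad places three hues 120° apart.
The full set through 140° is {20°, 140°, 260°}.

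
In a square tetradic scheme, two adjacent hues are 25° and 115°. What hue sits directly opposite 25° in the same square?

205°

A square tetradic scheme places four hues 90° apart; opposite corners are 180° apart.
25 + 180 = 205°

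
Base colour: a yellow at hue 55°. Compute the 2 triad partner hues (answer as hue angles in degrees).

175° and 295°

A triad places three hues 120° apart.
55 + 120 = 175°
55 + 240 = 295°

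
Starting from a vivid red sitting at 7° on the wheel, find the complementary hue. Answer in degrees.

187°

7 + 180 = 187°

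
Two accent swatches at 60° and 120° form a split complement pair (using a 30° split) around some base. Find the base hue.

The accents sit 30° either side of the complement, so the complement is their short-arc midpoint on the wheel.
Short-arc midpoint of 60° and 120°: 90°.
Base is 180° from the complement: 90 − 180 = -90 → -90 + 360 = 270°

270°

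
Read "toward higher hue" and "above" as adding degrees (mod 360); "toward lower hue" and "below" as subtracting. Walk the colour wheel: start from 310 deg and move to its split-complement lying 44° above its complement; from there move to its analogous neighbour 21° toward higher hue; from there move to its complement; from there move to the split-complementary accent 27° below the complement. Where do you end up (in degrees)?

168°

310 + 224 = 534 → 534 − 360 = 174°   (split-comp 44° ↑)
174 + 21 = 195°   (analog 21° ↑)
195 + 180 = 375 → 375 − 360 = 15°   (complement)
15 + 153 = 168°   (split-comp 27° ↓)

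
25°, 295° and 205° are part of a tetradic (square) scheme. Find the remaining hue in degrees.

115°

A square tetradic scheme places four hues every 90°.
The full set through 25° is {25°, 115°, 205°, 295°}.
Given {25°, 205°, 295°}, the missing hue is 115°.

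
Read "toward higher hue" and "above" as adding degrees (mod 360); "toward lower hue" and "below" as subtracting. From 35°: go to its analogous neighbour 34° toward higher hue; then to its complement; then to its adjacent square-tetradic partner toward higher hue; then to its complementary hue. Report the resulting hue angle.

35 + 34 = 69°   (analog 34° ↑)
69 + 180 = 249°   (complement)
249 + 90 = 339°   (square ↑)
339 + 180 = 519 → 519 − 360 = 159°   (complement)

159°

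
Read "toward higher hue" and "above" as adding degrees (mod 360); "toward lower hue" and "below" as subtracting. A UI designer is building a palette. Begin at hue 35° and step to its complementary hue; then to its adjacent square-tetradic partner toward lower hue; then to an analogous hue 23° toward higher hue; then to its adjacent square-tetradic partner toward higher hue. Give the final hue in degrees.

complement +180°: 35 + 180 = 215°
square ↓ −90°: 215 − 90 = 125°
analog 23° ↑ +23°: 125 + 23 = 148°
square ↑ +90°: 148 + 90 = 238°

238°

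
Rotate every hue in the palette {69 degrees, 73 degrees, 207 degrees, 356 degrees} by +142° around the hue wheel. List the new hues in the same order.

69 + 142 = 211°
73 + 142 = 215°
207 + 142 = 349°
356 + 142 = 498 → 498 − 360 = 138°

211°, 215°, 349°, 138°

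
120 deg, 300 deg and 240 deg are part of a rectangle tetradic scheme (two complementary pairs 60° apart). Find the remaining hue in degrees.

60°

A rectangular tetradic uses two complementary pairs 60° apart: offsets 0°, 60°, 180°, 240°.
Among {120°, 240°, 300°}, 120° and 300° are a 180° pair.
The remaining hue 240° needs its own complement: 240 + 180 = 420 → 420 − 360 = 60°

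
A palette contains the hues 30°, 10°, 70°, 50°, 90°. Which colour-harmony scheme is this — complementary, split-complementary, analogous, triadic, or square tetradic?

analogous

Sort the hues: 10°, 30°, 50°, 70°, 90°.
Successive gaps around the wheel: 20°, 20°, 20°, 20°, 280°.
A run of hues at equal small steps (20°) with one large closing gap is an analogous group.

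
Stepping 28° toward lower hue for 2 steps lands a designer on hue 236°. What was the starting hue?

2 steps of 28° (toward lower hue) give a net shift of −56°.
Start = end − shift: 236 + 56 = 292°

292°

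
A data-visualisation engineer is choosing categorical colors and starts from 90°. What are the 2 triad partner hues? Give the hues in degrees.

210° and 330°

A triad places three hues 120° apart.
90 + 120 = 210°
90 + 240 = 330°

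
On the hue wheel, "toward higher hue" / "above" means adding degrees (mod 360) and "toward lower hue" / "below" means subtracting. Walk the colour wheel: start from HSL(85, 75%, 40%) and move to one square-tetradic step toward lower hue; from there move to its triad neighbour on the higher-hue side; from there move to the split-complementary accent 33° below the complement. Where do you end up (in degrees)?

262°

−90° (square ↓): 85 − 90 = -5 → -5 + 360 = 355°
+120° (triadic ↑): 355 + 120 = 475 → 475 − 360 = 115°
+147° (split-comp 33° ↓): 115 + 147 = 262°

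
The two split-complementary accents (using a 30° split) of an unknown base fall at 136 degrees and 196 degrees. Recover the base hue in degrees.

346°

The accents sit 30° either side of the complement, so the complement is their short-arc midpoint on the wheel.
Short-arc midpoint of 136° and 196°: 166°.
Base is 180° from the complement: 166 − 180 = -14 → -14 + 360 = 346°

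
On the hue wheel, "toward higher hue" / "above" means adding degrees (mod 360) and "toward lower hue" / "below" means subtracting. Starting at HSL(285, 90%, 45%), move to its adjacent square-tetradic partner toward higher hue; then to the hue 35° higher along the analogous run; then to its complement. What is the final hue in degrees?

square ↑ +90°: 285 + 90 = 375 → 375 − 360 = 15°
analog 35° ↑ +35°: 15 + 35 = 50°
complement +180°: 50 + 180 = 230°

230°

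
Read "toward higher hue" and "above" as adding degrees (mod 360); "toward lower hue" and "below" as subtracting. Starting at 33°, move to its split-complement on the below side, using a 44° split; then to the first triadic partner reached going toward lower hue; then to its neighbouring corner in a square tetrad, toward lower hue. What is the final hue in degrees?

+136° (split-comp 44° ↓): 33 + 136 = 169°
−120° (triadic ↓): 169 − 120 = 49°
−90° (square ↓): 49 − 90 = -41 → -41 + 360 = 319°

319°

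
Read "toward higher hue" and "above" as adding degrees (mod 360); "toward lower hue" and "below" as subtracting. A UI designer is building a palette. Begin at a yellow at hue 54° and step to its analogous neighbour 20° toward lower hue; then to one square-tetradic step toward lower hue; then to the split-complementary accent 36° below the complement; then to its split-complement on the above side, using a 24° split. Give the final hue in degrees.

292°

−20° (analog 20° ↓): 54 − 20 = 34°
−90° (square ↓): 34 − 90 = -56 → -56 + 360 = 304°
+144° (split-comp 36° ↓): 304 + 144 = 448 → 448 − 360 = 88°
+204° (split-comp 24° ↑): 88 + 204 = 292°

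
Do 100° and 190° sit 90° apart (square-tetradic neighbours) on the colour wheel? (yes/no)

yes

Angular distance: |100 − 190| = 90 = 90°.
90° apart (square-tetradic neighbours) requires 90°.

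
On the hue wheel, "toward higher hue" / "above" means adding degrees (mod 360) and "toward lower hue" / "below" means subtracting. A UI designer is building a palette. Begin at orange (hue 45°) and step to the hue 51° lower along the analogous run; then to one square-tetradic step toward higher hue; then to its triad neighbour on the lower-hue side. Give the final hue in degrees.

45 − 51 = -6 → -6 + 360 = 354°   (analog 51° ↓)
354 + 90 = 444 → 444 − 360 = 84°   (square ↑)
84 − 120 = -36 → -36 + 360 = 324°   (triadic ↓)

324°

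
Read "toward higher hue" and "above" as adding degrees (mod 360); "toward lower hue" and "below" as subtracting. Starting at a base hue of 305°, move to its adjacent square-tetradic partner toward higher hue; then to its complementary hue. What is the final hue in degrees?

215°

305 + 90 = 395 → 395 − 360 = 35°   (square ↑)
35 + 180 = 215°   (complement)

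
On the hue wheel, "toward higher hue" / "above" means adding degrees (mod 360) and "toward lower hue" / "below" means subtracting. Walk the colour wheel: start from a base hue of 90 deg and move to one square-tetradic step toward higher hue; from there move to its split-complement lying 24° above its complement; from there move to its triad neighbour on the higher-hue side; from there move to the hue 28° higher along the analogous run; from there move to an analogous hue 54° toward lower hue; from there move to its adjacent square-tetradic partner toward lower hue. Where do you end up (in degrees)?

square ↑ +90°: 90 + 90 = 180°
split-comp 24° ↑ +204°: 180 + 204 = 384 → 384 − 360 = 24°
triadic ↑ +120°: 24 + 120 = 144°
analog 28° ↑ +28°: 144 + 28 = 172°
analog 54° ↓ −54°: 172 − 54 = 118°
square ↓ −90°: 118 − 90 = 28°

28°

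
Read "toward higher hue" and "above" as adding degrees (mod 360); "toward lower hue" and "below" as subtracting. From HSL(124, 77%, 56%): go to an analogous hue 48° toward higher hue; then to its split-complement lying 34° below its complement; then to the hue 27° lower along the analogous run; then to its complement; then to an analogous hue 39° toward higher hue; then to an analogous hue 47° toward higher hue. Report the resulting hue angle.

analog 48° ↑ +48°: 124 + 48 = 172°
split-comp 34° ↓ +146°: 172 + 146 = 318°
analog 27° ↓ −27°: 318 − 27 = 291°
complement +180°: 291 + 180 = 471 → 471 − 360 = 111°
analog 39° ↑ +39°: 111 + 39 = 150°
analog 47° ↑ +47°: 150 + 47 = 197°

197°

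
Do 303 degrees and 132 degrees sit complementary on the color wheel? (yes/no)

Angular distance: |303 − 132| = 171 = 171°.
Complementary requires 180°.

no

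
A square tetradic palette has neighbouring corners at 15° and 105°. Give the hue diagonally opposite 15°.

A square tetradic scheme places four hues 90° apart; opposite corners are 180° apart.
15 + 180 = 195°

195°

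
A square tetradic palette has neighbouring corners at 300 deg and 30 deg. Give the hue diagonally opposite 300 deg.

120°

A square tetradic scheme places four hues 90° apart; opposite corners are 180° apart.
300 + 180 = 480 → 480 − 360 = 120°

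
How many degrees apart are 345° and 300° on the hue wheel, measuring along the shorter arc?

|345 − 300| = 45.
45 ≤ 180, so the shorter arc is 45°.

45°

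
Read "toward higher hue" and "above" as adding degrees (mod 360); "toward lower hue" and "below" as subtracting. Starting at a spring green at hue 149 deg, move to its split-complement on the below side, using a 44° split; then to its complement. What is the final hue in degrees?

149 + 136 = 285°   (split-comp 44° ↓)
285 + 180 = 465 → 465 − 360 = 105°   (complement)

105°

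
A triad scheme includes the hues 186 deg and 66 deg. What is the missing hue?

A triad places three hues 120° apart.
The full set through 66° is {66°, 186°, 306°}.
Given {66°, 186°}, the missing hue is 306°.

306°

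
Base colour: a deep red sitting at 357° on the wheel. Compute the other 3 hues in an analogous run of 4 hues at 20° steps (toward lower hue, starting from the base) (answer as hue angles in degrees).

Analogous hues sit every 20° along the wheel.
357 − 20 = 337°
357 − 40 = 317°
357 − 60 = 297°

337°, 317°, and 297°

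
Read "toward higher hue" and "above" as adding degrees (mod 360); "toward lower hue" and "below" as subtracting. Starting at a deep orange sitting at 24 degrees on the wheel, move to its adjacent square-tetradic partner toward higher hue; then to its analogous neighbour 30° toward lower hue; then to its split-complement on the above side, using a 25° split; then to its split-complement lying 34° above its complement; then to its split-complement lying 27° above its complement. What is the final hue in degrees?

+90° (square ↑): 24 + 90 = 114°
−30° (analog 30° ↓): 114 − 30 = 84°
+205° (split-comp 25° ↑): 84 + 205 = 289°
+214° (split-comp 34° ↑): 289 + 214 = 503 → 503 − 360 = 143°
+207° (split-comp 27° ↑): 143 + 207 = 350°

350°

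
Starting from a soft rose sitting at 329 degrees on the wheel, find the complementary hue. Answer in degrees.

149°

The complement sits 180° across the wheel.
329 + 180 = 509 → 509 − 360 = 149°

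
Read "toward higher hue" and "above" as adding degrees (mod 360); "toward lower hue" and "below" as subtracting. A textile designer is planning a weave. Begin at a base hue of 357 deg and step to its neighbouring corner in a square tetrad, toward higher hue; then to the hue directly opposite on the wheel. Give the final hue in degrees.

267°

square ↑ +90°: 357 + 90 = 447 → 447 − 360 = 87°
complement +180°: 87 + 180 = 267°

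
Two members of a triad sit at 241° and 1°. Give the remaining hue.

121°

A triad spaces three hues 120° apart.
The full set is {1°, 121°, 241°}.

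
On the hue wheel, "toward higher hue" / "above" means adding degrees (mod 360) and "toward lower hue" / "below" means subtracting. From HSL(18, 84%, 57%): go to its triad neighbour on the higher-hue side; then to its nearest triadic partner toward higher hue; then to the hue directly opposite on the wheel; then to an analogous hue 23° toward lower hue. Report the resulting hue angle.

55°

18 + 120 = 138°   (triadic ↑)
138 + 120 = 258°   (triadic ↑)
258 + 180 = 438 → 438 − 360 = 78°   (complement)
78 − 23 = 55°   (analog 23° ↓)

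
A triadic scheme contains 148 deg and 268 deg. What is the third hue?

A triad spaces three hues 120° apart.
The full set is {28°, 148°, 268°}.

28°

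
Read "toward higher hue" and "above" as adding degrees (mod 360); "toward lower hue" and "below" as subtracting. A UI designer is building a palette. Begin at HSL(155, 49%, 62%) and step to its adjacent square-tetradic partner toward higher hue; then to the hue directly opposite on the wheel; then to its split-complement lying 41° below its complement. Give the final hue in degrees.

square ↑ +90°: 155 + 90 = 245°
complement +180°: 245 + 180 = 425 → 425 − 360 = 65°
split-comp 41° ↓ +139°: 65 + 139 = 204°

204°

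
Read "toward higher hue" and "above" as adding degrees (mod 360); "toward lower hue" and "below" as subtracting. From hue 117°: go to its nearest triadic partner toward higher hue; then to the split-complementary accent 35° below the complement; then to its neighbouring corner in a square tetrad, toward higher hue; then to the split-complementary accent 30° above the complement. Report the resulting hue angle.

322°

triadic ↑ +120°: 117 + 120 = 237°
split-comp 35° ↓ +145°: 237 + 145 = 382 → 382 − 360 = 22°
square ↑ +90°: 22 + 90 = 112°
split-comp 30° ↑ +210°: 112 + 210 = 322°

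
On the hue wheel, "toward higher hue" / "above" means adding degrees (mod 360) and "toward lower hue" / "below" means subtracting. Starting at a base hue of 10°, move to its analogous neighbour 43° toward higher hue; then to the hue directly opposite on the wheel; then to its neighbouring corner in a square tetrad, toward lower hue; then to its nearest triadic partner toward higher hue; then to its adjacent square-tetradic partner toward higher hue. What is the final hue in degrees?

353°

analog 43° ↑ +43°: 10 + 43 = 53°
complement +180°: 53 + 180 = 233°
square ↓ −90°: 233 − 90 = 143°
triadic ↑ +120°: 143 + 120 = 263°
square ↑ +90°: 263 + 90 = 353°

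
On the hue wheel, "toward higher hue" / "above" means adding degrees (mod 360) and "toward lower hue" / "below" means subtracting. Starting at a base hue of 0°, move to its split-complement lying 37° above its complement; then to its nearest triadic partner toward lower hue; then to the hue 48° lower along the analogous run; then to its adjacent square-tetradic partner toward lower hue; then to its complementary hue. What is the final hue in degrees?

split-comp 37° ↑ +217°: 0 + 217 = 217°
triadic ↓ −120°: 217 − 120 = 97°
analog 48° ↓ −48°: 97 − 48 = 49°
square ↓ −90°: 49 − 90 = -41 → -41 + 360 = 319°
complement +180°: 319 + 180 = 499 → 499 − 360 = 139°

139°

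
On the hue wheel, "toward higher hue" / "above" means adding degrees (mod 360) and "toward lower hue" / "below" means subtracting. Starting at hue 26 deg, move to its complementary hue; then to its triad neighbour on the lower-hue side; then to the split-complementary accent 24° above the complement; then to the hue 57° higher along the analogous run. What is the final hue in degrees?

347°

complement +180°: 26 + 180 = 206°
triadic ↓ −120°: 206 − 120 = 86°
split-comp 24° ↑ +204°: 86 + 204 = 290°
analog 57° ↑ +57°: 290 + 57 = 347°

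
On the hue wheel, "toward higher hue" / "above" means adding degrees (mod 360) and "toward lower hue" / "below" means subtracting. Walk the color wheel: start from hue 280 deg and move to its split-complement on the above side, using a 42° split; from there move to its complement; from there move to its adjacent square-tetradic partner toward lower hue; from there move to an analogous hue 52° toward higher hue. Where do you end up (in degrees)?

280 + 222 = 502 → 502 − 360 = 142°   (split-comp 42° ↑)
142 + 180 = 322°   (complement)
322 − 90 = 232°   (square ↓)
232 + 52 = 284°   (analog 52° ↑)

284°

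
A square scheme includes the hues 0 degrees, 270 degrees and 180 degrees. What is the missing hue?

A square tetradic scheme places four hues every 90°.
The full set through 0° is {0°, 90°, 180°, 270°}.
Given {0°, 180°, 270°}, the missing hue is 90°.

90°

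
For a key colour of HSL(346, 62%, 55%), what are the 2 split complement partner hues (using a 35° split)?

131° and 201°

Split-complementary hues sit 35° either side of the complement.
Complement of 346 deg: 346 + 180 = 526 → 526 − 360 = 166°
166 − 35 = 131°
166 + 35 = 201°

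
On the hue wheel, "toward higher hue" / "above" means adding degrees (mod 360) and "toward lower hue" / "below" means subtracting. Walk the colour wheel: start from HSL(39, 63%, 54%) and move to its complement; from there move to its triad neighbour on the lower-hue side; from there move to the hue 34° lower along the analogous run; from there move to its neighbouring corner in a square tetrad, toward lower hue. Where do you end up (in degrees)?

complement +180°: 39 + 180 = 219°
triadic ↓ −120°: 219 − 120 = 99°
analog 34° ↓ −34°: 99 − 34 = 65°
square ↓ −90°: 65 − 90 = -25 → -25 + 360 = 335°

335°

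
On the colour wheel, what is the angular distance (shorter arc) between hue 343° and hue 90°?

|343 − 90| = 253.
The shorter arc is 360 − 253 = 107°.

107°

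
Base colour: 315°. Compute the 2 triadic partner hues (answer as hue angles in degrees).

A triad places three hues 120° apart.
315 + 120 = 435 → 435 − 360 = 75°
315 + 240 = 555 → 555 − 360 = 195°

75° and 195°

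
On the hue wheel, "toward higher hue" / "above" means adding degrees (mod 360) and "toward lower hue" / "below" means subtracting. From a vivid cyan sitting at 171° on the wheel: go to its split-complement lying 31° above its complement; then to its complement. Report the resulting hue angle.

+211° (split-comp 31° ↑): 171 + 211 = 382 → 382 − 360 = 22°
+180° (complement): 22 + 180 = 202°

202°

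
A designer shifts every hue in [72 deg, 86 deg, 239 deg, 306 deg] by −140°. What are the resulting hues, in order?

292°, 306°, 99°, 166°

72 − 140 = -68 → -68 + 360 = 292°
86 − 140 = -54 → -54 + 360 = 306°
239 − 140 = 99°
306 − 140 = 166°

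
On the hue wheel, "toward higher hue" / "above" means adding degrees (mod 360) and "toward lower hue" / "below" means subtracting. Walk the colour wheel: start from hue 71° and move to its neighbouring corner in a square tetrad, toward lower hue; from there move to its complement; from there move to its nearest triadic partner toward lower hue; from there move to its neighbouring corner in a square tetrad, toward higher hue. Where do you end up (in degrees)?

131°

71 − 90 = -19 → -19 + 360 = 341°   (square ↓)
341 + 180 = 521 → 521 − 360 = 161°   (complement)
161 − 120 = 41°   (triadic ↓)
41 + 90 = 131°   (square ↑)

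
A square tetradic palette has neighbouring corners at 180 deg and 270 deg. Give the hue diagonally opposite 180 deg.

0°

A square tetradic scheme places four hues 90° apart; opposite corners are 180° apart.
180 + 180 = 360 → 360 − 360 = 0°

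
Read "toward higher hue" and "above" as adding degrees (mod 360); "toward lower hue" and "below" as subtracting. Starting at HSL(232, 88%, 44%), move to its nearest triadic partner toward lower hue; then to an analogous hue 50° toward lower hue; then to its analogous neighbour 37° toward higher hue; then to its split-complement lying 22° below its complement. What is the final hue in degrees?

−120° (triadic ↓): 232 − 120 = 112°
−50° (analog 50° ↓): 112 − 50 = 62°
+37° (analog 37° ↑): 62 + 37 = 99°
+158° (split-comp 22° ↓): 99 + 158 = 257°

257°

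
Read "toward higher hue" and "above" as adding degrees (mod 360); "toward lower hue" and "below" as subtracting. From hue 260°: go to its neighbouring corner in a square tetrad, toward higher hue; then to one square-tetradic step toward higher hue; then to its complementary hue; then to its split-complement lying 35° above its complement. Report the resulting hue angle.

260 + 90 = 350°   (square ↑)
350 + 90 = 440 → 440 − 360 = 80°   (square ↑)
80 + 180 = 260°   (complement)
260 + 215 = 475 → 475 − 360 = 115°   (split-comp 35° ↑)

115°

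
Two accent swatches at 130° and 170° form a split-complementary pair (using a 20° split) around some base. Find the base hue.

330°

The accents sit 20° either side of the complement, so the complement is their short-arc midpoint on the wheel.
Short-arc midpoint of 130° and 170°: 150°.
Base is 180° from the complement: 150 − 180 = -30 → -30 + 360 = 330°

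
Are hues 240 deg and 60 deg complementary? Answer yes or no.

yes

Angular distance: |240 − 60| = 180 = 180°.
Complementary requires 180°.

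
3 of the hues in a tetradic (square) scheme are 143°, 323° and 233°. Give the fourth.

53°

A square tetradic scheme places four hues every 90°.
The full set through 143° is {53°, 143°, 233°, 323°}.
Given {143°, 233°, 323°}, the missing hue is 53°.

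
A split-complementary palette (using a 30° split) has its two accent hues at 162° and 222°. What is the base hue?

The accents sit 30° either side of the complement, so the complement is their short-arc midpoint on the wheel.
Short-arc midpoint of 162° and 222°: 192°.
Base is 180° from the complement: 192 − 180 = 12°

12°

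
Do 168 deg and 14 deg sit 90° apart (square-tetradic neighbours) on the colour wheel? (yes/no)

Angular distance: |168 − 14| = 154 = 154°.
90° apart (square-tetradic neighbours) requires 90°.

no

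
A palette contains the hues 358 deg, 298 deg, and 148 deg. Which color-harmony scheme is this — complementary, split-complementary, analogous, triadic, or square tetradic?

Sort the hues: 148°, 298°, 358°.
Successive gaps around the wheel: 150°, 60°, 150°.
Two 150° gaps and one 60° gap — a base hue opposite a pair of accents 30° either side of its complement — is the split-complementary pattern.

split-complementary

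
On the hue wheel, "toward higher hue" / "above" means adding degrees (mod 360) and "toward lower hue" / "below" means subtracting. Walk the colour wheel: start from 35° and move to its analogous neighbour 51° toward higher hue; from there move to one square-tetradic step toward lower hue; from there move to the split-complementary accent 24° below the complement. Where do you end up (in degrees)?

152°

35 + 51 = 86°   (analog 51° ↑)
86 − 90 = -4 → -4 + 360 = 356°   (square ↓)
356 + 156 = 512 → 512 − 360 = 152°   (split-comp 24° ↓)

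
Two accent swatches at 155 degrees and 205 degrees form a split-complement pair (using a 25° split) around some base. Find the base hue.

The accents sit 25° either side of the complement, so the complement is their short-arc midpoint on the wheel.
Short-arc midpoint of 155° and 205°: 180°.
Base is 180° from the complement: 180 − 180 = 0°

0°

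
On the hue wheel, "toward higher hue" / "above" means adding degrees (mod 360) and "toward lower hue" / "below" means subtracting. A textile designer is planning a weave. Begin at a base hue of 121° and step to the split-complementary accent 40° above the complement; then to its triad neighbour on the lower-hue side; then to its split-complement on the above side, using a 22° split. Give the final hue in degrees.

63°

split-comp 40° ↑ +220°: 121 + 220 = 341°
triadic ↓ −120°: 341 − 120 = 221°
split-comp 22° ↑ +202°: 221 + 202 = 423 → 423 − 360 = 63°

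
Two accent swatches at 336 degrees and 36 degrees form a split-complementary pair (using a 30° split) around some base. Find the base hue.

186°

The accents sit 30° either side of the complement, so the complement is their short-arc midpoint on the wheel.
Short-arc midpoint of 336° and 36°: 6°.
Base is 180° from the complement: 6 − 180 = -174 → -174 + 360 = 186°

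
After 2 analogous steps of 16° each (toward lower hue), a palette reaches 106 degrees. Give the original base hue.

2 steps of 16° (toward lower hue) give a net shift of −32°.
Start = end − shift: 106 + 32 = 138°

138°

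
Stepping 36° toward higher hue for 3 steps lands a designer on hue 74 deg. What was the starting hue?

326°

3 steps of 36° (toward higher hue) give a net shift of +108°.
Start = end − shift: 74 − 108 = -34 → -34 + 360 = 326°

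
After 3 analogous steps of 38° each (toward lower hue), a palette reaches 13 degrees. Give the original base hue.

3 steps of 38° (toward lower hue) give a net shift of −114°.
Start = end − shift: 13 + 114 = 127°

127°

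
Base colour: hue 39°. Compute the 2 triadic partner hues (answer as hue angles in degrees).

39 + 120 = 159°
39 + 240 = 279°

159° and 279°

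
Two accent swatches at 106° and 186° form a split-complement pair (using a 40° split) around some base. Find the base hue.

326°

The accents sit 40° either side of the complement, so the complement is their short-arc midpoint on the wheel.
Short-arc midpoint of 106° and 186°: 146°.
Base is 180° from the complement: 146 − 180 = -34 → -34 + 360 = 326°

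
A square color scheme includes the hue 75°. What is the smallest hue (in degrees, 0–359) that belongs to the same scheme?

A square tetradic scheme places four hues every 90°.
The full set through 75° is {75°, 165°, 255°, 345°}.

75°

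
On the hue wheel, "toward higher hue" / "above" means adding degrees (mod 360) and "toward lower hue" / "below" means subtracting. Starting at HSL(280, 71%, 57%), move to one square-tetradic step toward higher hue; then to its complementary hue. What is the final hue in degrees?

190°

+90° (square ↑): 280 + 90 = 370 → 370 − 360 = 10°
+180° (complement): 10 + 180 = 190°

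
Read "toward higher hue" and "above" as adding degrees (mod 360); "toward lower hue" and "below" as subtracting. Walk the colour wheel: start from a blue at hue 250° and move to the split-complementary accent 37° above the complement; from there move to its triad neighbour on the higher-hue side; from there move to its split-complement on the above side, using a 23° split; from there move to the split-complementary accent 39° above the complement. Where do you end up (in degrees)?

split-comp 37° ↑ +217°: 250 + 217 = 467 → 467 − 360 = 107°
triadic ↑ +120°: 107 + 120 = 227°
split-comp 23° ↑ +203°: 227 + 203 = 430 → 430 − 360 = 70°
split-comp 39° ↑ +219°: 70 + 219 = 289°

289°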